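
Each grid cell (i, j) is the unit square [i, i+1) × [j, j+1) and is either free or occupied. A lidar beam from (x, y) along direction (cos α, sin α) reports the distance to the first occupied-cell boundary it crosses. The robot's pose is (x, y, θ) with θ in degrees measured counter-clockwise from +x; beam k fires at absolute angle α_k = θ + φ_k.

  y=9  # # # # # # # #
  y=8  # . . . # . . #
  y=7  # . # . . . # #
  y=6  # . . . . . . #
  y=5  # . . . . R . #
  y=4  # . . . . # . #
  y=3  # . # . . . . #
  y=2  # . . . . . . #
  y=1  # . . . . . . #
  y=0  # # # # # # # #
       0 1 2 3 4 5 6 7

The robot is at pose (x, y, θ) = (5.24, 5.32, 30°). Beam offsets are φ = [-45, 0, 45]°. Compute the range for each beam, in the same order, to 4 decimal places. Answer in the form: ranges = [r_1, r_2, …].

beam 1: φ=-45°, α=345°
  d=(0.9659,-0.2588)  start (5,5)  tX=0.7868 tY=1.2364  stride 1/|dx|=1.0353 1/|dy|=3.8637
    cross x-line → (6,5), t=0.7868
    cross y-line → (6,4), t=1.2364
    cross x-line → (7,4), t=1.8221 (wall)
  → r_1 = 1.8221
beam 2: φ=0°, α=30°
  d=(0.8660,0.5000)  start (5,5)  tX=0.8776 tY=1.3600  stride 1/|dx|=1.1547 1/|dy|=2.0000
    cross x-line → (6,5), t=0.8776
    cross y-line → (6,6), t=1.3600
    cross x-line → (7,6), t=2.0323 (wall)
  → r_2 = 2.0323
beam 3: φ=45°, α=75°
  d=(0.2588,0.9659)  start (5,5)  tX=2.9364 tY=0.7040  stride 1/|dx|=3.8637 1/|dy|=1.0353
    cross y-line → (5,6), t=0.7040
    cross y-line → (5,7), t=1.7393
    cross y-line → (5,8), t=2.7745
    cross x-line → (6,8), t=2.9364
    cross y-line → (6,9), t=3.8098 (wall)
  → r_3 = 3.8098

ranges = [1.8221, 2.0323, 3.8098]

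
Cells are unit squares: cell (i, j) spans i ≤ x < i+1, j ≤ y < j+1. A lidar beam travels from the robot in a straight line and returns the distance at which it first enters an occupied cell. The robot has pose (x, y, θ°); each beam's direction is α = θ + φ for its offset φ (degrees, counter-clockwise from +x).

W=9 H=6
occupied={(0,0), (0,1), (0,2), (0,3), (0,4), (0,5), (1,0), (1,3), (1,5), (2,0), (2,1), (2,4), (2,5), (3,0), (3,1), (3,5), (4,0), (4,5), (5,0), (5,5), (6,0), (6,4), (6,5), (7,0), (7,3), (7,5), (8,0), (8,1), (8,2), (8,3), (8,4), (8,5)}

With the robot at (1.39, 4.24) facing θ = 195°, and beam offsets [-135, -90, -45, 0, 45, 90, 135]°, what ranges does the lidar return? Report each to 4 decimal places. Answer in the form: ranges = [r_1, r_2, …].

ranges = [0.8776, 0.7868, 0.4503, 0.4038, 0.2771, 0.2485, 0.4800]

beam 1: φ=-135°, α=60°
  d=(0.5000,0.8660)  start (1,4)  tX=1.2200 tY=0.8776  stride 1/|dx|=2.0000 1/|dy|=1.1547
    cross y-line → (1,5), t=0.8776 (wall)
  → r_1 = 0.8776
beam 2: φ=-90°, α=105°
  d=(-0.2588,0.9659)  start (1,4)  tX=1.5068 tY=0.7868  stride 1/|dx|=3.8637 1/|dy|=1.0353
    cross y-line → (1,5), t=0.7868 (wall)
  → r_2 = 0.7868
beam 3: φ=-45°, α=150°
  d=(-0.8660,0.5000)  start (1,4)  tX=0.4503 tY=1.5200  stride 1/|dx|=1.1547 1/|dy|=2.0000
    cross x-line → (0,4), t=0.4503 (wall)
  → r_3 = 0.4503
beam 4: φ=0°, α=195°
  d=(-0.9659,-0.2588)  start (1,4)  tX=0.4038 tY=0.9273  stride 1/|dx|=1.0353 1/|dy|=3.8637
    cross x-line → (0,4), t=0.4038 (wall)
  → r_4 = 0.4038
beam 5: φ=45°, α=240°
  d=(-0.5000,-0.8660)  start (1,4)  tX=0.7800 tY=0.2771  stride 1/|dx|=2.0000 1/|dy|=1.1547
    cross y-line → (1,3), t=0.2771 (wall)
  → r_5 = 0.2771
beam 6: φ=90°, α=285°
  d=(0.2588,-0.9659)  start (1,4)  tX=2.3569 tY=0.2485  stride 1/|dx|=3.8637 1/|dy|=1.0353
    cross y-line → (1,3), t=0.2485 (wall)
  → r_6 = 0.2485
beam 7: φ=135°, α=330°
  d=(0.8660,-0.5000)  start (1,4)  tX=0.7044 tY=0.4800  stride 1/|dx|=1.1547 1/|dy|=2.0000
    cross y-line → (1,3), t=0.4800 (wall)
  → r_7 = 0.4800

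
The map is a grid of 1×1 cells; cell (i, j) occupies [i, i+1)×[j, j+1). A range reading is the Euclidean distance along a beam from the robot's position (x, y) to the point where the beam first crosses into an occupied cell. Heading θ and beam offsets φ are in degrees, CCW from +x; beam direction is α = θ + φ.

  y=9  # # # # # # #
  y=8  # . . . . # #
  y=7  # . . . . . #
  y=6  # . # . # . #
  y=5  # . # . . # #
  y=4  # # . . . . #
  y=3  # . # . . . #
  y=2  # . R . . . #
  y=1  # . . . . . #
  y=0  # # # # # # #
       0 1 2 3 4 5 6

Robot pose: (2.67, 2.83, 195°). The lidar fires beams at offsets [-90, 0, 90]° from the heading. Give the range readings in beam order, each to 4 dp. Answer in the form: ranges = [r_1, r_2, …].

beam 1: φ=-90°, α=105°
  cosα=-0.2588 sinα=0.9659 | (2,2) | tMaxX 2.5887 tMaxY 0.1760 | tΔX 3.8637 tΔY 1.0353
    t=0.1760 [y] (2,3) — stop
  → r_1 = 0.1760
beam 2: φ=0°, α=195°
  cosα=-0.9659 sinα=-0.2588 | (2,2) | tMaxX 0.6936 tMaxY 3.2069 | tΔX 1.0353 tΔY 3.8637
    t=0.6936 [x] (1,2)
    t=1.7289 [x] (0,2) — stop
  → r_2 = 1.7289
beam 3: φ=90°, α=285°
  cosα=0.2588 sinα=-0.9659 | (2,2) | tMaxX 1.2750 tMaxY 0.8593 | tΔX 3.8637 tΔY 1.0353
    t=0.8593 [y] (2,1)
    t=1.2750 [x] (3,1)
    t=1.8946 [y] (3,0) — stop
  → r_3 = 1.8946

ranges = [0.1760, 1.7289, 1.8946]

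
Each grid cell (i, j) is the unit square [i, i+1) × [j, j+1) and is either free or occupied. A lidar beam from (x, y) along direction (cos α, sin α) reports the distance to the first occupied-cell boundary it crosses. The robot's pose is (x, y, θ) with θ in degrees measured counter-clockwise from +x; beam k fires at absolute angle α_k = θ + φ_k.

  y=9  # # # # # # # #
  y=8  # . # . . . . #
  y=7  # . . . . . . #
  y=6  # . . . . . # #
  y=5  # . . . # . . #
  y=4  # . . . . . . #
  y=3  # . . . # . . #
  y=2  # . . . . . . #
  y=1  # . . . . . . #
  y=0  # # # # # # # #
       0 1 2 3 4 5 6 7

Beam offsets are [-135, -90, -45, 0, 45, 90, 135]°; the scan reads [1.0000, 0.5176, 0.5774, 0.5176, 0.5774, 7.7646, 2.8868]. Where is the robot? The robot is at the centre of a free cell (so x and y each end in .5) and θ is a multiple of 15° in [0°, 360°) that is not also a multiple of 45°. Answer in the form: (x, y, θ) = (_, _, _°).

The pose lattice has 44·16 = 704 candidates. Test each by forward raycasting.
  (1.5, 7.5, 345°): beam 1 = 0.5774 ≠ 1.0000 ✗
  (2.5, 4.5, 75°): beam 1 = 4.0415 ≠ 1.0000 ✗
  (2.5, 2.5, 330°): beam 1 = 1.5529 ≠ 1.0000 ✗
  …
  (3.5, 8.5, 165°): r_1=1.0000, r_2=0.5176, r_3=0.5774, r_4=0.5176, r_5=0.5774, r_6=7.7646, r_7=2.8868 — all match ✓
No second candidate reproduces the full scan.

(x, y, θ) = (3.5, 8.5, 165°)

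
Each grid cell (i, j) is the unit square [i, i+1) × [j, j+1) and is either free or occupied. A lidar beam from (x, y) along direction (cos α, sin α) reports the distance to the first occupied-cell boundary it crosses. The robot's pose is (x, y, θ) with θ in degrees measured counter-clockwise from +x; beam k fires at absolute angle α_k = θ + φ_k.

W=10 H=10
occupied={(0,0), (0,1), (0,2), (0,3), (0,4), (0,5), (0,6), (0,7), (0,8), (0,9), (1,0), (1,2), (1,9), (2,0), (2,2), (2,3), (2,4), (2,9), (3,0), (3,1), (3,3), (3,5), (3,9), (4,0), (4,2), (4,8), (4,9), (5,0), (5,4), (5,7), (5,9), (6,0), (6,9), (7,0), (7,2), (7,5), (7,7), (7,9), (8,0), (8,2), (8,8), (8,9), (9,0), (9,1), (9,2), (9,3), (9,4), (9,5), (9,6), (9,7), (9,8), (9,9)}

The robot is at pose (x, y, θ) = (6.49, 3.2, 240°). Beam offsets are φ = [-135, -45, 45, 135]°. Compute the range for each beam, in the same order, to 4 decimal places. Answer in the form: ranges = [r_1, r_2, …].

beam 1: φ=-135°, α=105°
  cosα=-0.2588 sinα=0.9659 | (6,3) | tMaxX 1.8932 tMaxY 0.8282 | tΔX 3.8637 tΔY 1.0353
    t=0.8282 [y] (6,4)
    t=1.8635 [y] (6,5)
    t=1.8932 [x] (5,5)
    t=2.8988 [y] (5,6)
    t=3.9340 [y] (5,7) — stop
  → r_1 = 3.9340
beam 2: φ=-45°, α=195°
  cosα=-0.9659 sinα=-0.2588 | (6,3) | tMaxX 0.5073 tMaxY 0.7727 | tΔX 1.0353 tΔY 3.8637
    t=0.5073 [x] (5,3)
    t=0.7727 [y] (5,2)
    t=1.5426 [x] (4,2) — stop
  → r_2 = 1.5426
beam 3: φ=45°, α=285°
  cosα=0.2588 sinα=-0.9659 | (6,3) | tMaxX 1.9705 tMaxY 0.2071 | tΔX 3.8637 tΔY 1.0353
    t=0.2071 [y] (6,2)
    t=1.2423 [y] (6,1)
    t=1.9705 [x] (7,1)
    t=2.2776 [y] (7,0) — stop
  → r_3 = 2.2776
beam 4: φ=135°, α=15°
  cosα=0.9659 sinα=0.2588 | (6,3) | tMaxX 0.5280 tMaxY 3.0910 | tΔX 1.0353 tΔY 3.8637
    t=0.5280 [x] (7,3)
    t=1.5633 [x] (8,3)
    t=2.5985 [x] (9,3) — stop
  → r_4 = 2.5985

ranges = [3.9340, 1.5426, 2.2776, 2.5985]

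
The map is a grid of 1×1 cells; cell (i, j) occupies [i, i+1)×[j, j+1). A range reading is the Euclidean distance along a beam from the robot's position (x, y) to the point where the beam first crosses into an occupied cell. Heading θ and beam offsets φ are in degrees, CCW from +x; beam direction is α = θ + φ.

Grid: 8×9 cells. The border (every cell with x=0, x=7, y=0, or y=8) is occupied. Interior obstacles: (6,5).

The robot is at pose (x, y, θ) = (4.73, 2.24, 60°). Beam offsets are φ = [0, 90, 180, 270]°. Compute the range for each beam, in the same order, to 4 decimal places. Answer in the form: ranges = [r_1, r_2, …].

beam 1: φ=0°, α=60°
  direction (0.5000, 0.8660); cell (4,2); t to first gridline: x 0.5400, y 0.8776 (then +2.0000 / +1.1547)
    (5,2) via x @ 0.5400
    (5,3) via y @ 0.8776
    (5,4) via y @ 2.0323
    (6,4) via x @ 2.5400
    (6,5) via y @ 3.1870  # hit
  → r_1 = 3.1870
beam 2: φ=90°, α=150°
  direction (-0.8660, 0.5000); cell (4,2); t to first gridline: x 0.8429, y 1.5200 (then +1.1547 / +2.0000)
    (3,2) via x @ 0.8429
    (3,3) via y @ 1.5200
    (2,3) via x @ 1.9976
    (1,3) via x @ 3.1523
    (1,4) via y @ 3.5200
    (0,4) via x @ 4.3070  # hit
  → r_2 = 4.3070
beam 3: φ=180°, α=240°
  direction (-0.5000, -0.8660); cell (4,2); t to first gridline: x 1.4600, y 0.2771 (then +2.0000 / +1.1547)
    (4,1) via y @ 0.2771
    (4,0) via y @ 1.4318  # hit
  → r_3 = 1.4318
beam 4: φ=270°, α=330°
  direction (0.8660, -0.5000); cell (4,2); t to first gridline: x 0.3118, y 0.4800 (then +1.1547 / +2.0000)
    (5,2) via x @ 0.3118
    (5,1) via y @ 0.4800
    (6,1) via x @ 1.4665
    (6,0) via y @ 2.4800  # hit
  → r_4 = 2.4800

ranges = [3.1870, 4.3070, 1.4318, 2.4800]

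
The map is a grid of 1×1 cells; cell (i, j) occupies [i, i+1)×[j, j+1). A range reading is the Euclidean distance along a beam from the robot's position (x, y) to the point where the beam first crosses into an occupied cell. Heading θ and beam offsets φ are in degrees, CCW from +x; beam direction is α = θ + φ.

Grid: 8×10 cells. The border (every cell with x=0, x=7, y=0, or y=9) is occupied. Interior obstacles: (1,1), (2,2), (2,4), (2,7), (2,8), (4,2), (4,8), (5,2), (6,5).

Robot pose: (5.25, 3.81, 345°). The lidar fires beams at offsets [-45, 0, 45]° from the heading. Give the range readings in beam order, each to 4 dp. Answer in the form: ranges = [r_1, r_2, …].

ranges = [0.9353, 1.8117, 2.0207]

beam 1: φ=-45°, α=300°
  dir = (cos 300°, sin 300°) = (0.5000, -0.8660); from cell (5,3)
  next x-line at t=1.5000, next y-line at t=0.9353; Δt_x=2.0000, Δt_y=1.1547
    y: enter (5,2) at t=0.9353 ← occupied
  → r_1 = 0.9353
beam 2: φ=0°, α=345°
  dir = (cos 345°, sin 345°) = (0.9659, -0.2588); from cell (5,3)
  next x-line at t=0.7765, next y-line at t=3.1296; Δt_x=1.0353, Δt_y=3.8637
    x: enter (6,3) at t=0.7765
    x: enter (7,3) at t=1.8117 ← occupied
  → r_2 = 1.8117
beam 3: φ=45°, α=30°
  dir = (cos 30°, sin 30°) = (0.8660, 0.5000); from cell (5,3)
  next x-line at t=0.8660, next y-line at t=0.3800; Δt_x=1.1547, Δt_y=2.0000
    y: enter (5,4) at t=0.3800
    x: enter (6,4) at t=0.8660
    x: enter (7,4) at t=2.0207 ← occupied
  → r_3 = 2.0207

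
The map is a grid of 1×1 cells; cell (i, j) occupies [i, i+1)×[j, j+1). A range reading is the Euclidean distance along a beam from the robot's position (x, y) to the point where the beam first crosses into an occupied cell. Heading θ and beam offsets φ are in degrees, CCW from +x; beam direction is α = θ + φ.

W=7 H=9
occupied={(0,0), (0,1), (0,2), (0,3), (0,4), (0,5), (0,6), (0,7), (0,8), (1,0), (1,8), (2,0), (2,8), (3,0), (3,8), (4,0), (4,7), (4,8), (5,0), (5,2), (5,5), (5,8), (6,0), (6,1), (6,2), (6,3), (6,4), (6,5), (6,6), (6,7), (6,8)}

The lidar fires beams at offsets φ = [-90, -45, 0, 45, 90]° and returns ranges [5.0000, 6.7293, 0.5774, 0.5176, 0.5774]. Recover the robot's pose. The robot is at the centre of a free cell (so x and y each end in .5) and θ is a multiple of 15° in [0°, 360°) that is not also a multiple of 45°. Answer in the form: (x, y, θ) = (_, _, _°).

(x, y, θ) = (3.5, 7.5, 330°)

Enumerate (i+0.5, j+0.5, θ) over the 32 free cells and 16 admissible headings. For each, cast all 5 beams and compare to the given ranges.
  (2.5, 4.5, 15°): beam 1 = 3.6235 ≠ 5.0000 ✗
  (3.5, 5.5, 330°): beam 2 = 4.6587 ≠ 6.7293 ✗
  (5.5, 7.5, 15°): beam 1 = 1.5529 ≠ 5.0000 ✗
  …
  (3.5, 7.5, 330°): r_1=5.0000, r_2=6.7293, r_3=0.5774, r_4=0.5176, r_5=0.5774 — all match ✓
Only this pose fits every beam.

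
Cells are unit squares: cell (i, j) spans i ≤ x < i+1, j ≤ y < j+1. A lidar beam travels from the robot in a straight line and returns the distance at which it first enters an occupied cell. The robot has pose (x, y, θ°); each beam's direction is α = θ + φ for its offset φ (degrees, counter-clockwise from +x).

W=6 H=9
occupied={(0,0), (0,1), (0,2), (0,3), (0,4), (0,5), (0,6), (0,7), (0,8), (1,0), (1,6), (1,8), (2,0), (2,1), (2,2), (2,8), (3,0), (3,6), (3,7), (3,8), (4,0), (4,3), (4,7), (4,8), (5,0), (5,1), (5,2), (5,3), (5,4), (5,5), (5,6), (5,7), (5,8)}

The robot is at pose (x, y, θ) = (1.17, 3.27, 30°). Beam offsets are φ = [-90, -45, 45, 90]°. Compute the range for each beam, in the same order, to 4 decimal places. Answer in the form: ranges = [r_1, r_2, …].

beam 1: φ=-90°, α=300°
  dir = (cos 300°, sin 300°) = (0.5000, -0.8660); from cell (1,3)
  next x-line at t=1.6600, next y-line at t=0.3118; Δt_x=2.0000, Δt_y=1.1547
    y: enter (1,2) at t=0.3118
    y: enter (1,1) at t=1.4665
    x: enter (2,1) at t=1.6600 ← occupied
  → r_1 = 1.6600
beam 2: φ=-45°, α=345°
  dir = (cos 345°, sin 345°) = (0.9659, -0.2588); from cell (1,3)
  next x-line at t=0.8593, next y-line at t=1.0432; Δt_x=1.0353, Δt_y=3.8637
    x: enter (2,3) at t=0.8593
    y: enter (2,2) at t=1.0432 ← occupied
  → r_2 = 1.0432
beam 3: φ=45°, α=75°
  dir = (cos 75°, sin 75°) = (0.2588, 0.9659); from cell (1,3)
  next x-line at t=3.2069, next y-line at t=0.7558; Δt_x=3.8637, Δt_y=1.0353
    y: enter (1,4) at t=0.7558
    y: enter (1,5) at t=1.7910
    y: enter (1,6) at t=2.8263 ← occupied
  → r_3 = 2.8263
beam 4: φ=90°, α=120°
  dir = (cos 120°, sin 120°) = (-0.5000, 0.8660); from cell (1,3)
  next x-line at t=0.3400, next y-line at t=0.8429; Δt_x=2.0000, Δt_y=1.1547
    x: enter (0,3) at t=0.3400 ← occupied
  → r_4 = 0.3400

ranges = [1.6600, 1.0432, 2.8263, 0.3400]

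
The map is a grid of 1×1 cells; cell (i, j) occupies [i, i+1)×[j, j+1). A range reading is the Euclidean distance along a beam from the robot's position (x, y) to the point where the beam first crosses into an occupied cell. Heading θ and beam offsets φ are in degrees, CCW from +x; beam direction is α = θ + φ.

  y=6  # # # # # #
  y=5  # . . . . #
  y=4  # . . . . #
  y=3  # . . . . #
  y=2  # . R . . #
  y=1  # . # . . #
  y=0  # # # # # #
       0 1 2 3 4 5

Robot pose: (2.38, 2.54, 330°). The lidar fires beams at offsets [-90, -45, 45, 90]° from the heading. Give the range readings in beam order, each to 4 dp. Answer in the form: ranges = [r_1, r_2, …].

ranges = [0.6235, 0.5590, 2.7124, 3.9953]

beam 1: φ=-90°, α=240°
  cosα=-0.5000 sinα=-0.8660 | (2,2) | tMaxX 0.7600 tMaxY 0.6235 | tΔX 2.0000 tΔY 1.1547
    t=0.6235 [y] (2,1) — stop
  → r_1 = 0.6235
beam 2: φ=-45°, α=285°
  cosα=0.2588 sinα=-0.9659 | (2,2) | tMaxX 2.3955 tMaxY 0.5590 | tΔX 3.8637 tΔY 1.0353
    t=0.5590 [y] (2,1) — stop
  → r_2 = 0.5590
beam 3: φ=45°, α=15°
  cosα=0.9659 sinα=0.2588 | (2,2) | tMaxX 0.6419 tMaxY 1.7773 | tΔX 1.0353 tΔY 3.8637
    t=0.6419 [x] (3,2)
    t=1.6771 [x] (4,2)
    t=1.7773 [y] (4,3)
    t=2.7124 [x] (5,3) — stop
  → r_3 = 2.7124
beam 4: φ=90°, α=60°
  cosα=0.5000 sinα=0.8660 | (2,2) | tMaxX 1.2400 tMaxY 0.5312 | tΔX 2.0000 tΔY 1.1547
    t=0.5312 [y] (2,3)
    t=1.2400 [x] (3,3)
    t=1.6859 [y] (3,4)
    t=2.8406 [y] (3,5)
    t=3.2400 [x] (4,5)
    t=3.9953 [y] (4,6) — stop
  → r_4 = 3.9953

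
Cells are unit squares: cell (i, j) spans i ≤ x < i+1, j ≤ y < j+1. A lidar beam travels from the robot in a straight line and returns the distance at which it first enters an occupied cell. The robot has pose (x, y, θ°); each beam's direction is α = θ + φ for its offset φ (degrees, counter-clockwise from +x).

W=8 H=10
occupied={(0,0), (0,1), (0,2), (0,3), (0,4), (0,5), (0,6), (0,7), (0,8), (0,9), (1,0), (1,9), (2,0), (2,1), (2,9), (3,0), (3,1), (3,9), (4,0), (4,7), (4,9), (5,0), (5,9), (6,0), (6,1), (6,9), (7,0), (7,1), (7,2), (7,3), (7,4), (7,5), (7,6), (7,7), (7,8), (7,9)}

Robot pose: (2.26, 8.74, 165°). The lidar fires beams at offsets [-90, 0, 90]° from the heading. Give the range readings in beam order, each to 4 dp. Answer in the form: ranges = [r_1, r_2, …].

beam 1: φ=-90°, α=75°
  dir = (cos 75°, sin 75°) = (0.2588, 0.9659); from cell (2,8)
  next x-line at t=2.8591, next y-line at t=0.2692; Δt_x=3.8637, Δt_y=1.0353
    y: enter (2,9) at t=0.2692 ← occupied
  → r_1 = 0.2692
beam 2: φ=0°, α=165°
  dir = (cos 165°, sin 165°) = (-0.9659, 0.2588); from cell (2,8)
  next x-line at t=0.2692, next y-line at t=1.0046; Δt_x=1.0353, Δt_y=3.8637
    x: enter (1,8) at t=0.2692
    y: enter (1,9) at t=1.0046 ← occupied
  → r_2 = 1.0046
beam 3: φ=90°, α=255°
  dir = (cos 255°, sin 255°) = (-0.2588, -0.9659); from cell (2,8)
  next x-line at t=1.0046, next y-line at t=0.7661; Δt_x=3.8637, Δt_y=1.0353
    y: enter (2,7) at t=0.7661
    x: enter (1,7) at t=1.0046
    y: enter (1,6) at t=1.8014
    y: enter (1,5) at t=2.8367
    y: enter (1,4) at t=3.8719
    x: enter (0,4) at t=4.8683 ← occupied
  → r_3 = 4.8683

ranges = [0.2692, 1.0046, 4.8683]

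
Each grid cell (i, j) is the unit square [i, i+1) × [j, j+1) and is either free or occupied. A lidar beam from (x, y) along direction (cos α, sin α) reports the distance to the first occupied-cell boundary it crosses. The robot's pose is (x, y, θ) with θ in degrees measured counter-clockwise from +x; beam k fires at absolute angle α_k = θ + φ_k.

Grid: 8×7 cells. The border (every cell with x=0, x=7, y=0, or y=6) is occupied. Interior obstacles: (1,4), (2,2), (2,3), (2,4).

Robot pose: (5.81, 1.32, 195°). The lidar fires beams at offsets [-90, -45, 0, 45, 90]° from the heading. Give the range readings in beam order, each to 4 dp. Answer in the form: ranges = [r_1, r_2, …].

ranges = [4.8451, 3.2447, 1.2364, 0.3695, 0.3313]

beam 1: φ=-90°, α=105°
  dir = (cos 105°, sin 105°) = (-0.2588, 0.9659); from cell (5,1)
  next x-line at t=3.1296, next y-line at t=0.7040; Δt_x=3.8637, Δt_y=1.0353
    y: enter (5,2) at t=0.7040
    y: enter (5,3) at t=1.7393
    y: enter (5,4) at t=2.7745
    x: enter (4,4) at t=3.1296
    y: enter (4,5) at t=3.8098
    y: enter (4,6) at t=4.8451 ← occupied
  → r_1 = 4.8451
beam 2: φ=-45°, α=150°
  dir = (cos 150°, sin 150°) = (-0.8660, 0.5000); from cell (5,1)
  next x-line at t=0.9353, next y-line at t=1.3600; Δt_x=1.1547, Δt_y=2.0000
    x: enter (4,1) at t=0.9353
    y: enter (4,2) at t=1.3600
    x: enter (3,2) at t=2.0900
    x: enter (2,2) at t=3.2447 ← occupied
  → r_2 = 3.2447
beam 3: φ=0°, α=195°
  dir = (cos 195°, sin 195°) = (-0.9659, -0.2588); from cell (5,1)
  next x-line at t=0.8386, next y-line at t=1.2364; Δt_x=1.0353, Δt_y=3.8637
    x: enter (4,1) at t=0.8386
    y: enter (4,0) at t=1.2364 ← occupied
  → r_3 = 1.2364
beam 4: φ=45°, α=240°
  dir = (cos 240°, sin 240°) = (-0.5000, -0.8660); from cell (5,1)
  next x-line at t=1.6200, next y-line at t=0.3695; Δt_x=2.0000, Δt_y=1.1547
    y: enter (5,0) at t=0.3695 ← occupied
  → r_4 = 0.3695
beam 5: φ=90°, α=285°
  dir = (cos 285°, sin 285°) = (0.2588, -0.9659); from cell (5,1)
  next x-line at t=0.7341, next y-line at t=0.3313; Δt_x=3.8637, Δt_y=1.0353
    y: enter (5,0) at t=0.3313 ← occupied
  → r_5 = 0.3313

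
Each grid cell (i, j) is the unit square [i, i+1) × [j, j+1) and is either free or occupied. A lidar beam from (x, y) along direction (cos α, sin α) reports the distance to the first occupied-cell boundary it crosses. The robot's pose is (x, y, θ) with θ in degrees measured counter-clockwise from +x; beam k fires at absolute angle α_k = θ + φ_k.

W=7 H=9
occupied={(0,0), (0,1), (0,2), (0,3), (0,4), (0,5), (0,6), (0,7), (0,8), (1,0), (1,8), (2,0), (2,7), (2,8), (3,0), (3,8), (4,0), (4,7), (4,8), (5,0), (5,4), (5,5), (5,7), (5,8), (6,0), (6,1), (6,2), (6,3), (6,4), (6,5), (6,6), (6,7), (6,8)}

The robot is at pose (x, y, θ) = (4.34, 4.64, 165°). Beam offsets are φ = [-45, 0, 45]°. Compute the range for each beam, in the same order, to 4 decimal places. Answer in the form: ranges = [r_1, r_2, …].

beam 1: φ=-45°, α=120°
  d=(-0.5000,0.8660)  start (4,4)  tX=0.6800 tY=0.4157  stride 1/|dx|=2.0000 1/|dy|=1.1547
    cross y-line → (4,5), t=0.4157
    cross x-line → (3,5), t=0.6800
    cross y-line → (3,6), t=1.5704
    cross x-line → (2,6), t=2.6800
    cross y-line → (2,7), t=2.7251 (wall)
  → r_1 = 2.7251
beam 2: φ=0°, α=165°
  d=(-0.9659,0.2588)  start (4,4)  tX=0.3520 tY=1.3909  stride 1/|dx|=1.0353 1/|dy|=3.8637
    cross x-line → (3,4), t=0.3520
    cross x-line → (2,4), t=1.3873
    cross y-line → (2,5), t=1.3909
    cross x-line → (1,5), t=2.4225
    cross x-line → (0,5), t=3.4578 (wall)
  → r_2 = 3.4578
beam 3: φ=45°, α=210°
  d=(-0.8660,-0.5000)  start (4,4)  tX=0.3926 tY=1.2800  stride 1/|dx|=1.1547 1/|dy|=2.0000
    cross x-line → (3,4), t=0.3926
    cross y-line → (3,3), t=1.2800
    cross x-line → (2,3), t=1.5473
    cross x-line → (1,3), t=2.7020
    cross y-line → (1,2), t=3.2800
    cross x-line → (0,2), t=3.8567 (wall)
  → r_3 = 3.8567

ranges = [2.7251, 3.4578, 3.8567]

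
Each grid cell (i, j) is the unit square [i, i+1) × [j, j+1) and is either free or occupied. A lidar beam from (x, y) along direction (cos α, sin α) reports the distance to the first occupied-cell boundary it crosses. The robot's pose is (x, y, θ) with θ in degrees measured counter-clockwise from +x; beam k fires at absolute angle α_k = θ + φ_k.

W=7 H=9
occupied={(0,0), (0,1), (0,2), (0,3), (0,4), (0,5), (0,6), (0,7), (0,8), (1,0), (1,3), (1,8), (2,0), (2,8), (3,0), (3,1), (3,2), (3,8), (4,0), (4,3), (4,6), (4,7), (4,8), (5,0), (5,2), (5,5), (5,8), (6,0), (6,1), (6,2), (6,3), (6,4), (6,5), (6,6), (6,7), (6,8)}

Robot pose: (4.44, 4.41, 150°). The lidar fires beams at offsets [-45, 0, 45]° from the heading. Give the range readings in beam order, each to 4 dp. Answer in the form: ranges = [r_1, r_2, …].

ranges = [1.6461, 3.9722, 2.5261]

beam 1: φ=-45°, α=105°
  dir = (cos 105°, sin 105°) = (-0.2588, 0.9659); from cell (4,4)
  next x-line at t=1.7000, next y-line at t=0.6108; Δt_x=3.8637, Δt_y=1.0353
    y: enter (4,5) at t=0.6108
    y: enter (4,6) at t=1.6461 ← occupied
  → r_1 = 1.6461
beam 2: φ=0°, α=150°
  dir = (cos 150°, sin 150°) = (-0.8660, 0.5000); from cell (4,4)
  next x-line at t=0.5081, next y-line at t=1.1800; Δt_x=1.1547, Δt_y=2.0000
    x: enter (3,4) at t=0.5081
    y: enter (3,5) at t=1.1800
    x: enter (2,5) at t=1.6628
    x: enter (1,5) at t=2.8175
    y: enter (1,6) at t=3.1800
    x: enter (0,6) at t=3.9722 ← occupied
  → r_2 = 3.9722
beam 3: φ=45°, α=195°
  dir = (cos 195°, sin 195°) = (-0.9659, -0.2588); from cell (4,4)
  next x-line at t=0.4555, next y-line at t=1.5841; Δt_x=1.0353, Δt_y=3.8637
    x: enter (3,4) at t=0.4555
    x: enter (2,4) at t=1.4908
    y: enter (2,3) at t=1.5841
    x: enter (1,3) at t=2.5261 ← occupied
  → r_3 = 2.5261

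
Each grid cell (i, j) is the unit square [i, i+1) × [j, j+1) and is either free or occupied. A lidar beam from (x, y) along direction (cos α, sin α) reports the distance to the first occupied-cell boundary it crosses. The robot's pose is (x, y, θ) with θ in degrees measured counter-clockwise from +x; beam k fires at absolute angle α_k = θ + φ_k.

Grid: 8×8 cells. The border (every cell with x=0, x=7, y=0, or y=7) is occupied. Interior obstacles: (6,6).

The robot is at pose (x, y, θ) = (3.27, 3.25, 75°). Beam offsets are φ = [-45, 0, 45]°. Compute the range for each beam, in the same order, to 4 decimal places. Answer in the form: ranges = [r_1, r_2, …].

ranges = [4.3070, 3.8823, 4.3301]

beam 1: φ=-45°, α=30°
  cosα=0.8660 sinα=0.5000 | (3,3) | tMaxX 0.8429 tMaxY 1.5000 | tΔX 1.1547 tΔY 2.0000
    t=0.8429 [x] (4,3)
    t=1.5000 [y] (4,4)
    t=1.9976 [x] (5,4)
    t=3.1523 [x] (6,4)
    t=3.5000 [y] (6,5)
    t=4.3070 [x] (7,5) — stop
  → r_1 = 4.3070
beam 2: φ=0°, α=75°
  cosα=0.2588 sinα=0.9659 | (3,3) | tMaxX 2.8205 tMaxY 0.7765 | tΔX 3.8637 tΔY 1.0353
    t=0.7765 [y] (3,4)
    t=1.8117 [y] (3,5)
    t=2.8205 [x] (4,5)
    t=2.8470 [y] (4,6)
    t=3.8823 [y] (4,7) — stop
  → r_2 = 3.8823
beam 3: φ=45°, α=120°
  cosα=-0.5000 sinα=0.8660 | (3,3) | tMaxX 0.5400 tMaxY 0.8660 | tΔX 2.0000 tΔY 1.1547
    t=0.5400 [x] (2,3)
    t=0.8660 [y] (2,4)
    t=2.0207 [y] (2,5)
    t=2.5400 [x] (1,5)
    t=3.1754 [y] (1,6)
    t=4.3301 [y] (1,7) — stop
  → r_3 = 4.3301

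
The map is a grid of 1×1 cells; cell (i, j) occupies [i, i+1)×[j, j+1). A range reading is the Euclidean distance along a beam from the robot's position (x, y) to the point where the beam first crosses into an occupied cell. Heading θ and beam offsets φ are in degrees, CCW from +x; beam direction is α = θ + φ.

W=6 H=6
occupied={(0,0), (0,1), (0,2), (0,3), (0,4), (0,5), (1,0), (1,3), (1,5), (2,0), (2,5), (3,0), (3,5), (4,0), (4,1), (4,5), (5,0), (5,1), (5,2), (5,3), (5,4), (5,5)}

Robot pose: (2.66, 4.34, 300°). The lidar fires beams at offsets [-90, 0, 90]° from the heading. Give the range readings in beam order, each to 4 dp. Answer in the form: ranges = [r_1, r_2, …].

beam 1: φ=-90°, α=210°
  cosα=-0.8660 sinα=-0.5000 | (2,4) | tMaxX 0.7621 tMaxY 0.6800 | tΔX 1.1547 tΔY 2.0000
    t=0.6800 [y] (2,3)
    t=0.7621 [x] (1,3) — stop
  → r_1 = 0.7621
beam 2: φ=0°, α=300°
  cosα=0.5000 sinα=-0.8660 | (2,4) | tMaxX 0.6800 tMaxY 0.3926 | tΔX 2.0000 tΔY 1.1547
    t=0.3926 [y] (2,3)
    t=0.6800 [x] (3,3)
    t=1.5473 [y] (3,2)
    t=2.6800 [x] (4,2)
    t=2.7020 [y] (4,1) — stop
  → r_2 = 2.7020
beam 3: φ=90°, α=30°
  cosα=0.8660 sinα=0.5000 | (2,4) | tMaxX 0.3926 tMaxY 1.3200 | tΔX 1.1547 tΔY 2.0000
    t=0.3926 [x] (3,4)
    t=1.3200 [y] (3,5) — stop
  → r_3 = 1.3200

ranges = [0.7621, 2.7020, 1.3200]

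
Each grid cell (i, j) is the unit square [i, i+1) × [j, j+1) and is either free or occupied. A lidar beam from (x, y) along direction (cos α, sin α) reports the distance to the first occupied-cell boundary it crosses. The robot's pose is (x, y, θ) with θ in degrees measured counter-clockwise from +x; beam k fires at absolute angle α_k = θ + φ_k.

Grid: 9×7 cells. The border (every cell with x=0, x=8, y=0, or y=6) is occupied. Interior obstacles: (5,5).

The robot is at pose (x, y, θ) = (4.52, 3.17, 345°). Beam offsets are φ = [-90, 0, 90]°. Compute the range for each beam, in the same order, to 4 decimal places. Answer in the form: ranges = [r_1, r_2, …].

beam 1: φ=-90°, α=255°
  direction (-0.2588, -0.9659); cell (4,3); t to first gridline: x 2.0091, y 0.1760 (then +3.8637 / +1.0353)
    (4,2) via y @ 0.1760
    (4,1) via y @ 1.2113
    (3,1) via x @ 2.0091
    (3,0) via y @ 2.2465  # hit
  → r_1 = 2.2465
beam 2: φ=0°, α=345°
  direction (0.9659, -0.2588); cell (4,3); t to first gridline: x 0.4969, y 0.6568 (then +1.0353 / +3.8637)
    (5,3) via x @ 0.4969
    (5,2) via y @ 0.6568
    (6,2) via x @ 1.5322
    (7,2) via x @ 2.5675
    (8,2) via x @ 3.6028  # hit
  → r_2 = 3.6028
beam 3: φ=90°, α=75°
  direction (0.2588, 0.9659); cell (4,3); t to first gridline: x 1.8546, y 0.8593 (then +3.8637 / +1.0353)
    (4,4) via y @ 0.8593
    (5,4) via x @ 1.8546
    (5,5) via y @ 1.8946  # hit
  → r_3 = 1.8946

ranges = [2.2465, 3.6028, 1.8946]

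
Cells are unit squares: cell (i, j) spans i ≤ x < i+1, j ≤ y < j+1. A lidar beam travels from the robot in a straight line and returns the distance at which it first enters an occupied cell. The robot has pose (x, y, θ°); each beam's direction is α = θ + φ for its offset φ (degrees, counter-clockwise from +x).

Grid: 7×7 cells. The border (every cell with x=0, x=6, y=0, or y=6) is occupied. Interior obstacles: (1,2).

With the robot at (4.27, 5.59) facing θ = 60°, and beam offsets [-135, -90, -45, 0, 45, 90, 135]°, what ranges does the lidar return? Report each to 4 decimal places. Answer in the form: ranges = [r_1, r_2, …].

ranges = [4.7519, 1.9976, 1.5841, 0.4734, 0.4245, 0.8200, 3.3854]

beam 1: φ=-135°, α=285°
  direction (0.2588, -0.9659); cell (4,5); t to first gridline: x 2.8205, y 0.6108 (then +3.8637 / +1.0353)
    (4,4) via y @ 0.6108
    (4,3) via y @ 1.6461
    (4,2) via y @ 2.6814
    (5,2) via x @ 2.8205
    (5,1) via y @ 3.7166
    (5,0) via y @ 4.7519  # hit
  → r_1 = 4.7519
beam 2: φ=-90°, α=330°
  direction (0.8660, -0.5000); cell (4,5); t to first gridline: x 0.8429, y 1.1800 (then +1.1547 / +2.0000)
    (5,5) via x @ 0.8429
    (5,4) via y @ 1.1800
    (6,4) via x @ 1.9976  # hit
  → r_2 = 1.9976
beam 3: φ=-45°, α=15°
  direction (0.9659, 0.2588); cell (4,5); t to first gridline: x 0.7558, y 1.5841 (then +1.0353 / +3.8637)
    (5,5) via x @ 0.7558
    (5,6) via y @ 1.5841  # hit
  → r_3 = 1.5841
beam 4: φ=0°, α=60°
  direction (0.5000, 0.8660); cell (4,5); t to first gridline: x 1.4600, y 0.4734 (then +2.0000 / +1.1547)
    (4,6) via y @ 0.4734  # hit
  → r_4 = 0.4734
beam 5: φ=45°, α=105°
  direction (-0.2588, 0.9659); cell (4,5); t to first gridline: x 1.0432, y 0.4245 (then +3.8637 / +1.0353)
    (4,6) via y @ 0.4245  # hit
  → r_5 = 0.4245
beam 6: φ=90°, α=150°
  direction (-0.8660, 0.5000); cell (4,5); t to first gridline: x 0.3118, y 0.8200 (then +1.1547 / +2.0000)
    (3,5) via x @ 0.3118
    (3,6) via y @ 0.8200  # hit
  → r_6 = 0.8200
beam 7: φ=135°, α=195°
  direction (-0.9659, -0.2588); cell (4,5); t to first gridline: x 0.2795, y 2.2796 (then +1.0353 / +3.8637)
    (3,5) via x @ 0.2795
    (2,5) via x @ 1.3148
    (2,4) via y @ 2.2796
    (1,4) via x @ 2.3501
    (0,4) via x @ 3.3854  # hit
  → r_7 = 3.3854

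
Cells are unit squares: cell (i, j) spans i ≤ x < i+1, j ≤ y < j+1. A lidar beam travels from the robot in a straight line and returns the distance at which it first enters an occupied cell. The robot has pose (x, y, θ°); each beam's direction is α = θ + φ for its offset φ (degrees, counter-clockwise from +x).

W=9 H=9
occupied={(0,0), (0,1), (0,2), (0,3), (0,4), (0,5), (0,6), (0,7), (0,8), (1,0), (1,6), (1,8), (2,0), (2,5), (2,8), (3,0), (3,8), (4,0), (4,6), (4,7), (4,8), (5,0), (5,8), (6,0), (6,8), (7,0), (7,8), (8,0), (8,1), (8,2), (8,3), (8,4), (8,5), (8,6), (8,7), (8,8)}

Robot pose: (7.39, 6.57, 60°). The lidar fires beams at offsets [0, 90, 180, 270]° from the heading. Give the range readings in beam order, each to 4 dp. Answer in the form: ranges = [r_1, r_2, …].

beam 1: φ=0°, α=60°
  dir = (cos 60°, sin 60°) = (0.5000, 0.8660); from cell (7,6)
  next x-line at t=1.2200, next y-line at t=0.4965; Δt_x=2.0000, Δt_y=1.1547
    y: enter (7,7) at t=0.4965
    x: enter (8,7) at t=1.2200 ← occupied
  → r_1 = 1.2200
beam 2: φ=90°, α=150°
  dir = (cos 150°, sin 150°) = (-0.8660, 0.5000); from cell (7,6)
  next x-line at t=0.4503, next y-line at t=0.8600; Δt_x=1.1547, Δt_y=2.0000
    x: enter (6,6) at t=0.4503
    y: enter (6,7) at t=0.8600
    x: enter (5,7) at t=1.6050
    x: enter (4,7) at t=2.7597 ← occupied
  → r_2 = 2.7597
beam 3: φ=180°, α=240°
  dir = (cos 240°, sin 240°) = (-0.5000, -0.8660); from cell (7,6)
  next x-line at t=0.7800, next y-line at t=0.6582; Δt_x=2.0000, Δt_y=1.1547
    y: enter (7,5) at t=0.6582
    x: enter (6,5) at t=0.7800
    y: enter (6,4) at t=1.8129
    x: enter (5,4) at t=2.7800
    y: enter (5,3) at t=2.9676
    y: enter (5,2) at t=4.1223
    x: enter (4,2) at t=4.7800
    y: enter (4,1) at t=5.2770
    y: enter (4,0) at t=6.4317 ← occupied
  → r_3 = 6.4317
beam 4: φ=270°, α=330°
  dir = (cos 330°, sin 330°) = (0.8660, -0.5000); from cell (7,6)
  next x-line at t=0.7044, next y-line at t=1.1400; Δt_x=1.1547, Δt_y=2.0000
    x: enter (8,6) at t=0.7044 ← occupied
  → r_4 = 0.7044

ranges = [1.2200, 2.7597, 6.4317, 0.7044]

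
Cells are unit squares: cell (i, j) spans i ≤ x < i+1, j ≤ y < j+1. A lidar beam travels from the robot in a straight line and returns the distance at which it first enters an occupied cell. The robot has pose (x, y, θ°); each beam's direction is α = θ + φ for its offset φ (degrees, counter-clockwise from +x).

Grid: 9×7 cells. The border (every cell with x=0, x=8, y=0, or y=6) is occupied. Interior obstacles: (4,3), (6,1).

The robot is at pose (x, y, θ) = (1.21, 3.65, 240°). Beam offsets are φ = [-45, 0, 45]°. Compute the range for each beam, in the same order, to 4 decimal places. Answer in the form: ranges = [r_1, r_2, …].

beam 1: φ=-45°, α=195°
  cosα=-0.9659 sinα=-0.2588 | (1,3) | tMaxX 0.2174 tMaxY 2.5114 | tΔX 1.0353 tΔY 3.8637
    t=0.2174 [x] (0,3) — stop
  → r_1 = 0.2174
beam 2: φ=0°, α=240°
  cosα=-0.5000 sinα=-0.8660 | (1,3) | tMaxX 0.4200 tMaxY 0.7506 | tΔX 2.0000 tΔY 1.1547
    t=0.4200 [x] (0,3) — stop
  → r_2 = 0.4200
beam 3: φ=45°, α=285°
  cosα=0.2588 sinα=-0.9659 | (1,3) | tMaxX 3.0523 tMaxY 0.6729 | tΔX 3.8637 tΔY 1.0353
    t=0.6729 [y] (1,2)
    t=1.7082 [y] (1,1)
    t=2.7435 [y] (1,0) — stop
  → r_3 = 2.7435

ranges = [0.2174, 0.4200, 2.7435]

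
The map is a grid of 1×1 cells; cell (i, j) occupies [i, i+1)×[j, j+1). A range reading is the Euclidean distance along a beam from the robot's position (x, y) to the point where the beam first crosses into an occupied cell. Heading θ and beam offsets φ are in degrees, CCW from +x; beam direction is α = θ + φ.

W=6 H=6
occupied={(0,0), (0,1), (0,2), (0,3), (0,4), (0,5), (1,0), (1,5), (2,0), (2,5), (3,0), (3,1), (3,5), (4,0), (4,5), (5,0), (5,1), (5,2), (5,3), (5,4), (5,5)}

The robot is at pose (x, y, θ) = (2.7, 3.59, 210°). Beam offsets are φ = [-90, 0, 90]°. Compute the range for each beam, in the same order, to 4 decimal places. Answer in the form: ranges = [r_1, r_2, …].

ranges = [1.6281, 1.9630, 1.8360]

beam 1: φ=-90°, α=120°
  cosα=-0.5000 sinα=0.8660 | (2,3) | tMaxX 1.4000 tMaxY 0.4734 | tΔX 2.0000 tΔY 1.1547
    t=0.4734 [y] (2,4)
    t=1.4000 [x] (1,4)
    t=1.6281 [y] (1,5) — stop
  → r_1 = 1.6281
beam 2: φ=0°, α=210°
  cosα=-0.8660 sinα=-0.5000 | (2,3) | tMaxX 0.8083 tMaxY 1.1800 | tΔX 1.1547 tΔY 2.0000
    t=0.8083 [x] (1,3)
    t=1.1800 [y] (1,2)
    t=1.9630 [x] (0,2) — stop
  → r_2 = 1.9630
beam 3: φ=90°, α=300°
  cosα=0.5000 sinα=-0.8660 | (2,3) | tMaxX 0.6000 tMaxY 0.6813 | tΔX 2.0000 tΔY 1.1547
    t=0.6000 [x] (3,3)
    t=0.6813 [y] (3,2)
    t=1.8360 [y] (3,1) — stop
  → r_3 = 1.8360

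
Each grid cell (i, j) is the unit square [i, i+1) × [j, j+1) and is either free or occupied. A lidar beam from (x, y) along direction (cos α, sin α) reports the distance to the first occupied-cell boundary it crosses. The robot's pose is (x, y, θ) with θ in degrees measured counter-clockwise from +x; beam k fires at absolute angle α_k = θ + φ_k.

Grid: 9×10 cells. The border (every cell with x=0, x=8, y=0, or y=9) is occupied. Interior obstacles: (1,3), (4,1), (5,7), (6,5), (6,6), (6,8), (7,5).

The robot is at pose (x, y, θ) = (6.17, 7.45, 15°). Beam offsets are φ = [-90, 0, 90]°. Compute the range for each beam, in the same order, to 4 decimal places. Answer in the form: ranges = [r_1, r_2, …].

beam 1: φ=-90°, α=285°
  dir = (cos 285°, sin 285°) = (0.2588, -0.9659); from cell (6,7)
  next x-line at t=3.2069, next y-line at t=0.4659; Δt_x=3.8637, Δt_y=1.0353
    y: enter (6,6) at t=0.4659 ← occupied
  → r_1 = 0.4659
beam 2: φ=0°, α=15°
  dir = (cos 15°, sin 15°) = (0.9659, 0.2588); from cell (6,7)
  next x-line at t=0.8593, next y-line at t=2.1250; Δt_x=1.0353, Δt_y=3.8637
    x: enter (7,7) at t=0.8593
    x: enter (8,7) at t=1.8946 ← occupied
  → r_2 = 1.8946
beam 3: φ=90°, α=105°
  dir = (cos 105°, sin 105°) = (-0.2588, 0.9659); from cell (6,7)
  next x-line at t=0.6568, next y-line at t=0.5694; Δt_x=3.8637, Δt_y=1.0353
    y: enter (6,8) at t=0.5694 ← occupied
  → r_3 = 0.5694

ranges = [0.4659, 1.8946, 0.5694]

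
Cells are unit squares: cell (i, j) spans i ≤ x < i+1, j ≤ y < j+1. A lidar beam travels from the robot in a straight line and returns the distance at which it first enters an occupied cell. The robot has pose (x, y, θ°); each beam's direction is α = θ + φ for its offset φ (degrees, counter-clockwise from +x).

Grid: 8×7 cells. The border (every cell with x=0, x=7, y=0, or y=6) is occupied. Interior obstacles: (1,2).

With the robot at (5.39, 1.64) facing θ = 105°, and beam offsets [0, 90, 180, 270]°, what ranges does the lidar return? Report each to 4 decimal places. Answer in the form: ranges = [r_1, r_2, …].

beam 1: φ=0°, α=105°
  d=(-0.2588,0.9659)  start (5,1)  tX=1.5068 tY=0.3727  stride 1/|dx|=3.8637 1/|dy|=1.0353
    cross y-line → (5,2), t=0.3727
    cross y-line → (5,3), t=1.4080
    cross x-line → (4,3), t=1.5068
    cross y-line → (4,4), t=2.4433
    cross y-line → (4,5), t=3.4785
    cross y-line → (4,6), t=4.5138 (wall)
  → r_1 = 4.5138
beam 2: φ=90°, α=195°
  d=(-0.9659,-0.2588)  start (5,1)  tX=0.4038 tY=2.4728  stride 1/|dx|=1.0353 1/|dy|=3.8637
    cross x-line → (4,1), t=0.4038
    cross x-line → (3,1), t=1.4390
    cross y-line → (3,0), t=2.4728 (wall)
  → r_2 = 2.4728
beam 3: φ=180°, α=285°
  d=(0.2588,-0.9659)  start (5,1)  tX=2.3569 tY=0.6626  stride 1/|dx|=3.8637 1/|dy|=1.0353
    cross y-line → (5,0), t=0.6626 (wall)
  → r_3 = 0.6626
beam 4: φ=270°, α=15°
  d=(0.9659,0.2588)  start (5,1)  tX=0.6315 tY=1.3909  stride 1/|dx|=1.0353 1/|dy|=3.8637
    cross x-line → (6,1), t=0.6315
    cross y-line → (6,2), t=1.3909
    cross x-line → (7,2), t=1.6668 (wall)
  → r_4 = 1.6668

ranges = [4.5138, 2.4728, 0.6626, 1.6668]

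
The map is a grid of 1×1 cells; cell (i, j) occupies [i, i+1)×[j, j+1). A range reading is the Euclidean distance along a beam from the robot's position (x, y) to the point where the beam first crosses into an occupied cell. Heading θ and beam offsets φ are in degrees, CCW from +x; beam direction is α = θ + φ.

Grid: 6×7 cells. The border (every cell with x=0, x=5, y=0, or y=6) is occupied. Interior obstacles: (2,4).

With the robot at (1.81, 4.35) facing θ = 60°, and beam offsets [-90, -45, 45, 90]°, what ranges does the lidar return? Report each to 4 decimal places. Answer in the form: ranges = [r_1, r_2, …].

beam 1: φ=-90°, α=330°
  cosα=0.8660 sinα=-0.5000 | (1,4) | tMaxX 0.2194 tMaxY 0.7000 | tΔX 1.1547 tΔY 2.0000
    t=0.2194 [x] (2,4) — stop
  → r_1 = 0.2194
beam 2: φ=-45°, α=15°
  cosα=0.9659 sinα=0.2588 | (1,4) | tMaxX 0.1967 tMaxY 2.5114 | tΔX 1.0353 tΔY 3.8637
    t=0.1967 [x] (2,4) — stop
  → r_2 = 0.1967
beam 3: φ=45°, α=105°
  cosα=-0.2588 sinα=0.9659 | (1,4) | tMaxX 3.1296 tMaxY 0.6729 | tΔX 3.8637 tΔY 1.0353
    t=0.6729 [y] (1,5)
    t=1.7082 [y] (1,6) — stop
  → r_3 = 1.7082
beam 4: φ=90°, α=150°
  cosα=-0.8660 sinα=0.5000 | (1,4) | tMaxX 0.9353 tMaxY 1.3000 | tΔX 1.1547 tΔY 2.0000
    t=0.9353 [x] (0,4) — stop
  → r_4 = 0.9353

ranges = [0.2194, 0.1967, 1.7082, 0.9353]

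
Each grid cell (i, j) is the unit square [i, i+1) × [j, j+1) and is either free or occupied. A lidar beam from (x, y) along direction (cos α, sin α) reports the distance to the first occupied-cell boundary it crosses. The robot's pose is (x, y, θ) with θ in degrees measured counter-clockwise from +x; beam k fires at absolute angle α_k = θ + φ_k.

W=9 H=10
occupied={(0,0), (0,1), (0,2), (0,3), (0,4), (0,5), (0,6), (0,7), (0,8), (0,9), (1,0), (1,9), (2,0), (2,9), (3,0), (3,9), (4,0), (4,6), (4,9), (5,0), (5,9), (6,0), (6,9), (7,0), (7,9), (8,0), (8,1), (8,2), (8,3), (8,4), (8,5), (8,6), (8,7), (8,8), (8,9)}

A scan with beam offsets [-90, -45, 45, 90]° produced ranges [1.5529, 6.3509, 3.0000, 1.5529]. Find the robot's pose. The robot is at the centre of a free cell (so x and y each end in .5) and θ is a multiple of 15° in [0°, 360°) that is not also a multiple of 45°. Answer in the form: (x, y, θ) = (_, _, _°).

Candidates: 55 free-cell centres × 16 headings = 880 poses. Raycast each; keep the one whose scan matches to 4 dp.
  (1.5, 6.5, 195°): beam 1 = 1.9319 ≠ 1.5529 ✗
  (2.5, 5.5, 255°): beam 2 = 1.7321 ≠ 6.3509 ✗
  (1.5, 5.5, 300°): beam 1 = 0.5774 ≠ 1.5529 ✗
  (2.5, 5.5, 30°): beam 1 = 5.1962 ≠ 1.5529 ✗
  …
  (6.5, 6.5, 255°): r_1=1.5529, r_2=6.3509, r_3=3.0000, r_4=1.5529 — all match ✓
Unique over the lattice → pose = (6.5, 6.5, 255°).

(x, y, θ) = (6.5, 6.5, 255°)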